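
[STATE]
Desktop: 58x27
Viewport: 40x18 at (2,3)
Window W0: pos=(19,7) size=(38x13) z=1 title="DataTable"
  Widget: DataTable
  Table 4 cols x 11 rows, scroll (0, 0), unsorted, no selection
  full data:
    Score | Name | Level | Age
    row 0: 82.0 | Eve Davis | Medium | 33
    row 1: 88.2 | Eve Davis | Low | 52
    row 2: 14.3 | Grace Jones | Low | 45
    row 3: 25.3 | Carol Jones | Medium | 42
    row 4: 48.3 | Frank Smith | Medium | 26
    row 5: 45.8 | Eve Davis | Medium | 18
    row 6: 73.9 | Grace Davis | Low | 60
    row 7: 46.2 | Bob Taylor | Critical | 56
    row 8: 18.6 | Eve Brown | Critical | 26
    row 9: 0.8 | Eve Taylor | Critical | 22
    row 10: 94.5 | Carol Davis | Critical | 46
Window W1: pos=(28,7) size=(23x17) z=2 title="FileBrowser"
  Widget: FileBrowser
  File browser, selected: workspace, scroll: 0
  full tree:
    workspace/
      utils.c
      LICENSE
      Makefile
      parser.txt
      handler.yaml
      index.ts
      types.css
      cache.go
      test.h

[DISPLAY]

                                        
                                        
                                        
                                        
                 ┏━━━━━━━━┏━━━━━━━━━━━━━
                 ┃ DataTab┃ FileBrowser 
                 ┠────────┠─────────────
                 ┃Score│Na┃> [-] workspa
                 ┃─────┼──┃    utils.c  
                 ┃82.0 │Ev┃    LICENSE  
                 ┃88.2 │Ev┃    Makefile 
                 ┃14.3 │Gr┃    parser.tx
                 ┃25.3 │Ca┃    handler.y
                 ┃48.3 │Fr┃    index.ts 
                 ┃45.8 │Ev┃    types.css
                 ┃73.9 │Gr┃    cache.go 
                 ┗━━━━━━━━┃    test.h   
                          ┃             


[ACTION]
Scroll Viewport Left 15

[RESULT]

                                        
                                        
                                        
                                        
                   ┏━━━━━━━━┏━━━━━━━━━━━
                   ┃ DataTab┃ FileBrowse
                   ┠────────┠───────────
                   ┃Score│Na┃> [-] works
                   ┃─────┼──┃    utils.c
                   ┃82.0 │Ev┃    LICENSE
                   ┃88.2 │Ev┃    Makefil
                   ┃14.3 │Gr┃    parser.
                   ┃25.3 │Ca┃    handler
                   ┃48.3 │Fr┃    index.t
                   ┃45.8 │Ev┃    types.c
                   ┃73.9 │Gr┃    cache.g
                   ┗━━━━━━━━┃    test.h 
                            ┃           


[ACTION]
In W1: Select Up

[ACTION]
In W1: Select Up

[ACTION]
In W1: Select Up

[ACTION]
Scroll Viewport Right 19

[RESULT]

                                        
                                        
                                        
                                        
 ┏━━━━━━━━┏━━━━━━━━━━━━━━━━━━━━━┓━━━━━┓ 
 ┃ DataTab┃ FileBrowser         ┃     ┃ 
 ┠────────┠─────────────────────┨─────┨ 
 ┃Score│Na┃> [-] workspace/     ┃     ┃ 
 ┃─────┼──┃    utils.c          ┃     ┃ 
 ┃82.0 │Ev┃    LICENSE          ┃     ┃ 
 ┃88.2 │Ev┃    Makefile         ┃     ┃ 
 ┃14.3 │Gr┃    parser.txt       ┃     ┃ 
 ┃25.3 │Ca┃    handler.yaml     ┃     ┃ 
 ┃48.3 │Fr┃    index.ts         ┃     ┃ 
 ┃45.8 │Ev┃    types.css        ┃     ┃ 
 ┃73.9 │Gr┃    cache.go         ┃     ┃ 
 ┗━━━━━━━━┃    test.h           ┃━━━━━┛ 
          ┃                     ┃       


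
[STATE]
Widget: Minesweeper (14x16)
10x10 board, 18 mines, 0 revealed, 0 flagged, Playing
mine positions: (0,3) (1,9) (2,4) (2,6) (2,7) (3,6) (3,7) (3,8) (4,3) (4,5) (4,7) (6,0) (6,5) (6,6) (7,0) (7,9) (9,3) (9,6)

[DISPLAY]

■■■■■■■■■■    
■■■■■■■■■■    
■■■■■■■■■■    
■■■■■■■■■■    
■■■■■■■■■■    
■■■■■■■■■■    
■■■■■■■■■■    
■■■■■■■■■■    
■■■■■■■■■■    
■■■■■■■■■■    
              
              
              
              
              
              


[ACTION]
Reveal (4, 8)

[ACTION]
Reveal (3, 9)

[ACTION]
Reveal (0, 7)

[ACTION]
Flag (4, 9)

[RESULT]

■■■■1   1■    
■■■■22222■    
■■■■■■■■■■    
■■■■■■■■■1    
■■■■■■■■3⚑    
■■■■■■■■■■    
■■■■■■■■■■    
■■■■■■■■■■    
■■■■■■■■■■    
■■■■■■■■■■    
              
              
              
              
              
              


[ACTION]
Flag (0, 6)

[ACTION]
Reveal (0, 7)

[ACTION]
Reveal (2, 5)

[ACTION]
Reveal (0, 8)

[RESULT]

■■■■1   1■    
■■■■22222■    
■■■■■3■■■■    
■■■■■■■■■1    
■■■■■■■■3⚑    
■■■■■■■■■■    
■■■■■■■■■■    
■■■■■■■■■■    
■■■■■■■■■■    
■■■■■■■■■■    
              
              
              
              
              
              


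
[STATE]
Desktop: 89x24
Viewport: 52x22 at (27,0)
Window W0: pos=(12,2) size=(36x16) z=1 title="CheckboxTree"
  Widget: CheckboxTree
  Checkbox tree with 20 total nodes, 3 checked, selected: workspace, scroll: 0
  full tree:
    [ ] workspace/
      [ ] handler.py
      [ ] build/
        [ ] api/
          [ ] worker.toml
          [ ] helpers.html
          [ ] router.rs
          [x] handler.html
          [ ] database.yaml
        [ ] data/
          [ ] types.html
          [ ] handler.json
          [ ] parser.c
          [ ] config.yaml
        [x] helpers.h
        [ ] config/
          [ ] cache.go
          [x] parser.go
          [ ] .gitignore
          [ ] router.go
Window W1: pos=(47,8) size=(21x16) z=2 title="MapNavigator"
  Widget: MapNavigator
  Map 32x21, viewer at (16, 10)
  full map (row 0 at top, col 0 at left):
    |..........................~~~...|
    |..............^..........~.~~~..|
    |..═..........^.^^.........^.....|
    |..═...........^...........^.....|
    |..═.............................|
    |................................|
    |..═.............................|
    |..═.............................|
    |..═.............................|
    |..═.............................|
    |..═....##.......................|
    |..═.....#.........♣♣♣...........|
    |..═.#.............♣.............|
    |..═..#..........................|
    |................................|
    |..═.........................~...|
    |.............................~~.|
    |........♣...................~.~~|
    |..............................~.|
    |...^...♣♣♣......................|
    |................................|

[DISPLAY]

                                                    
                                                    
━━━━━━━━━━━━━━━━━━━━┓                               
                    ┃                               
────────────────────┨                               
/                   ┃                               
.py                 ┃                               
                    ┃                               
                    ┏━━━━━━━━━━━━━━━━━━━┓           
ker.toml            ┃ MapNavigator      ┃           
pers.html           ┠───────────────────┨           
ter.rs              ┃...................┃           
dler.html           ┃...................┃           
abase.yaml          ┃...................┃           
                    ┃...................┃           
es.html             ┃...................┃           
dler.json           ┃...................┃           
━━━━━━━━━━━━━━━━━━━━┃##.......@.........┃           
                    ┃.#.........♣♣♣.....┃           
                    ┃...........♣.......┃           
                    ┃...................┃           
                    ┃...................┃           


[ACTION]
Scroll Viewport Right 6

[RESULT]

                                                    
                                                    
━━━━━━━━━━━━━━┓                                     
              ┃                                     
──────────────┨                                     
              ┃                                     
              ┃                                     
              ┃                                     
              ┏━━━━━━━━━━━━━━━━━━━┓                 
ml            ┃ MapNavigator      ┃                 
tml           ┠───────────────────┨                 
              ┃...................┃                 
tml           ┃...................┃                 
yaml          ┃...................┃                 
              ┃...................┃                 
l             ┃...................┃                 
son           ┃...................┃                 
━━━━━━━━━━━━━━┃##.......@.........┃                 
              ┃.#.........♣♣♣.....┃                 
              ┃...........♣.......┃                 
              ┃...................┃                 
              ┃...................┃                 


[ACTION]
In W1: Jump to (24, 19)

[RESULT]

                                                    
                                                    
━━━━━━━━━━━━━━┓                                     
              ┃                                     
──────────────┨                                     
              ┃                                     
              ┃                                     
              ┃                                     
              ┏━━━━━━━━━━━━━━━━━━━┓                 
ml            ┃ MapNavigator      ┃                 
tml           ┠───────────────────┨                 
              ┃.................  ┃                 
tml           ┃.................  ┃                 
yaml          ┃.............~...  ┃                 
              ┃..............~~.  ┃                 
l             ┃.............~.~~  ┃                 
son           ┃...............~.  ┃                 
━━━━━━━━━━━━━━┃.........@.......  ┃                 
              ┃.................  ┃                 
              ┃                   ┃                 
              ┃                   ┃                 
              ┃                   ┃                 


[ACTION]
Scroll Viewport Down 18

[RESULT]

━━━━━━━━━━━━━━┓                                     
              ┃                                     
──────────────┨                                     
              ┃                                     
              ┃                                     
              ┃                                     
              ┏━━━━━━━━━━━━━━━━━━━┓                 
ml            ┃ MapNavigator      ┃                 
tml           ┠───────────────────┨                 
              ┃.................  ┃                 
tml           ┃.................  ┃                 
yaml          ┃.............~...  ┃                 
              ┃..............~~.  ┃                 
l             ┃.............~.~~  ┃                 
son           ┃...............~.  ┃                 
━━━━━━━━━━━━━━┃.........@.......  ┃                 
              ┃.................  ┃                 
              ┃                   ┃                 
              ┃                   ┃                 
              ┃                   ┃                 
              ┃                   ┃                 
              ┗━━━━━━━━━━━━━━━━━━━┛                 


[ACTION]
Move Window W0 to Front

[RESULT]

━━━━━━━━━━━━━━┓                                     
              ┃                                     
──────────────┨                                     
              ┃                                     
              ┃                                     
              ┃                                     
              ┃━━━━━━━━━━━━━━━━━━━┓                 
ml            ┃ MapNavigator      ┃                 
tml           ┃───────────────────┨                 
              ┃.................  ┃                 
tml           ┃.................  ┃                 
yaml          ┃.............~...  ┃                 
              ┃..............~~.  ┃                 
l             ┃.............~.~~  ┃                 
son           ┃...............~.  ┃                 
━━━━━━━━━━━━━━┛.........@.......  ┃                 
              ┃.................  ┃                 
              ┃                   ┃                 
              ┃                   ┃                 
              ┃                   ┃                 
              ┃                   ┃                 
              ┗━━━━━━━━━━━━━━━━━━━┛                 


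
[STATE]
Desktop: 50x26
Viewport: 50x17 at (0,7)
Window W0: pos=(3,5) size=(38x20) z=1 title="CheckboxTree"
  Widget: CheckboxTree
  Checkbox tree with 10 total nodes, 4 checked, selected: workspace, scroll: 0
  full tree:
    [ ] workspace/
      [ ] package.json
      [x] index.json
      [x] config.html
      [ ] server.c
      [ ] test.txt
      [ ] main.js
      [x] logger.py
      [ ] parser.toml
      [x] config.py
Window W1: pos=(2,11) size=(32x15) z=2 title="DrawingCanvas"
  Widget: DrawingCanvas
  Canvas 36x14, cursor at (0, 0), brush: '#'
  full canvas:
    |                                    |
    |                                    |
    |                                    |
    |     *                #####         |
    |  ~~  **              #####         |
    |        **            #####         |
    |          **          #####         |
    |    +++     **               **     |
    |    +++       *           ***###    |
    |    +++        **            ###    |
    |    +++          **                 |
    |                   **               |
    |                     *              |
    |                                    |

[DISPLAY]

   ┠────────────────────────────────────┨         
   ┃>[-] workspace/                     ┃         
   ┃   [ ] package.json                 ┃         
   ┃   [x] index.json                   ┃         
  ┏━━━━━━━━━━━━━━━━━━━━━━━━━━━━━━┓      ┃         
  ┃ DrawingCanvas                ┃      ┃         
  ┠──────────────────────────────┨      ┃         
  ┃+                             ┃      ┃         
  ┃                              ┃      ┃         
  ┃                              ┃      ┃         
  ┃     *                #####   ┃      ┃         
  ┃  ~~  **              #####   ┃      ┃         
  ┃        **            #####   ┃      ┃         
  ┃          **          #####   ┃      ┃         
  ┃    +++     **               *┃      ┃         
  ┃    +++       *           ***#┃      ┃         
  ┃    +++        **            #┃      ┃         


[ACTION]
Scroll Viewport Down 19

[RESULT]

   ┃   [ ] package.json                 ┃         
   ┃   [x] index.json                   ┃         
  ┏━━━━━━━━━━━━━━━━━━━━━━━━━━━━━━┓      ┃         
  ┃ DrawingCanvas                ┃      ┃         
  ┠──────────────────────────────┨      ┃         
  ┃+                             ┃      ┃         
  ┃                              ┃      ┃         
  ┃                              ┃      ┃         
  ┃     *                #####   ┃      ┃         
  ┃  ~~  **              #####   ┃      ┃         
  ┃        **            #####   ┃      ┃         
  ┃          **          #####   ┃      ┃         
  ┃    +++     **               *┃      ┃         
  ┃    +++       *           ***#┃      ┃         
  ┃    +++        **            #┃      ┃         
  ┃    +++          **           ┃━━━━━━┛         
  ┗━━━━━━━━━━━━━━━━━━━━━━━━━━━━━━┛                


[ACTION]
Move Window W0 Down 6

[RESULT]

   ┃>[-] workspace/                     ┃         
   ┃   [ ] package.json                 ┃         
  ┏━━━━━━━━━━━━━━━━━━━━━━━━━━━━━━┓      ┃         
  ┃ DrawingCanvas                ┃      ┃         
  ┠──────────────────────────────┨      ┃         
  ┃+                             ┃      ┃         
  ┃                              ┃      ┃         
  ┃                              ┃      ┃         
  ┃     *                #####   ┃      ┃         
  ┃  ~~  **              #####   ┃      ┃         
  ┃        **            #####   ┃      ┃         
  ┃          **          #####   ┃      ┃         
  ┃    +++     **               *┃      ┃         
  ┃    +++       *           ***#┃      ┃         
  ┃    +++        **            #┃      ┃         
  ┃    +++          **           ┃      ┃         
  ┗━━━━━━━━━━━━━━━━━━━━━━━━━━━━━━┛━━━━━━┛         


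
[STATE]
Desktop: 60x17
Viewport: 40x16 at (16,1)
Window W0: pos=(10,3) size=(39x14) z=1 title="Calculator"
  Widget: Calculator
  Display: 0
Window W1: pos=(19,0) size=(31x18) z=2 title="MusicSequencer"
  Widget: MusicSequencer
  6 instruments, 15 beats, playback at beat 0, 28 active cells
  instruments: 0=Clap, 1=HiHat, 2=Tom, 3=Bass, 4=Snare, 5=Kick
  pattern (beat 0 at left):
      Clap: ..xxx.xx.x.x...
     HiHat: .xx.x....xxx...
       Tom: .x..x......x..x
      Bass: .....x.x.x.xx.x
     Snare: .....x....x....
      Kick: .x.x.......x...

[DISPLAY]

   ┃ MusicSequencer              ┃      
   ┠─────────────────────────────┨      
━━━┃      ▼12345678901234        ┃      
ula┃  Clap··███·██·█·█···        ┃      
───┃ HiHat·██·█····███···        ┃      
   ┃   Tom·█··█······█··█        ┃      
───┃  Bass·····█·█·█·██·█        ┃      
 8 ┃ Snare·····█····█····        ┃      
───┃  Kick·█·█·······█···        ┃      
 5 ┃                             ┃      
───┃                             ┃      
 2 ┃                             ┃      
───┃                             ┃      
 . ┃                             ┃      
───┃                             ┃      
━━━┃                             ┃      


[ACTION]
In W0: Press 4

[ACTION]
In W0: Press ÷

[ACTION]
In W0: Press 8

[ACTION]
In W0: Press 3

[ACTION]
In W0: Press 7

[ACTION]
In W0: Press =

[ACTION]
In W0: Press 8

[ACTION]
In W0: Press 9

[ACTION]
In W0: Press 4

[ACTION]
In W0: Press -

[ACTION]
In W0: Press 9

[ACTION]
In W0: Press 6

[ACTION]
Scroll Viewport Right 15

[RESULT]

 MusicSequencer              ┃          
─────────────────────────────┨          
      ▼12345678901234        ┃          
  Clap··███·██·█·█···        ┃          
 HiHat·██·█····███···        ┃          
   Tom·█··█······█··█        ┃          
  Bass·····█·█·█·██·█        ┃          
 Snare·····█····█····        ┃          
  Kick·█·█·······█···        ┃          
                             ┃          
                             ┃          
                             ┃          
                             ┃          
                             ┃          
                             ┃          
                             ┃          


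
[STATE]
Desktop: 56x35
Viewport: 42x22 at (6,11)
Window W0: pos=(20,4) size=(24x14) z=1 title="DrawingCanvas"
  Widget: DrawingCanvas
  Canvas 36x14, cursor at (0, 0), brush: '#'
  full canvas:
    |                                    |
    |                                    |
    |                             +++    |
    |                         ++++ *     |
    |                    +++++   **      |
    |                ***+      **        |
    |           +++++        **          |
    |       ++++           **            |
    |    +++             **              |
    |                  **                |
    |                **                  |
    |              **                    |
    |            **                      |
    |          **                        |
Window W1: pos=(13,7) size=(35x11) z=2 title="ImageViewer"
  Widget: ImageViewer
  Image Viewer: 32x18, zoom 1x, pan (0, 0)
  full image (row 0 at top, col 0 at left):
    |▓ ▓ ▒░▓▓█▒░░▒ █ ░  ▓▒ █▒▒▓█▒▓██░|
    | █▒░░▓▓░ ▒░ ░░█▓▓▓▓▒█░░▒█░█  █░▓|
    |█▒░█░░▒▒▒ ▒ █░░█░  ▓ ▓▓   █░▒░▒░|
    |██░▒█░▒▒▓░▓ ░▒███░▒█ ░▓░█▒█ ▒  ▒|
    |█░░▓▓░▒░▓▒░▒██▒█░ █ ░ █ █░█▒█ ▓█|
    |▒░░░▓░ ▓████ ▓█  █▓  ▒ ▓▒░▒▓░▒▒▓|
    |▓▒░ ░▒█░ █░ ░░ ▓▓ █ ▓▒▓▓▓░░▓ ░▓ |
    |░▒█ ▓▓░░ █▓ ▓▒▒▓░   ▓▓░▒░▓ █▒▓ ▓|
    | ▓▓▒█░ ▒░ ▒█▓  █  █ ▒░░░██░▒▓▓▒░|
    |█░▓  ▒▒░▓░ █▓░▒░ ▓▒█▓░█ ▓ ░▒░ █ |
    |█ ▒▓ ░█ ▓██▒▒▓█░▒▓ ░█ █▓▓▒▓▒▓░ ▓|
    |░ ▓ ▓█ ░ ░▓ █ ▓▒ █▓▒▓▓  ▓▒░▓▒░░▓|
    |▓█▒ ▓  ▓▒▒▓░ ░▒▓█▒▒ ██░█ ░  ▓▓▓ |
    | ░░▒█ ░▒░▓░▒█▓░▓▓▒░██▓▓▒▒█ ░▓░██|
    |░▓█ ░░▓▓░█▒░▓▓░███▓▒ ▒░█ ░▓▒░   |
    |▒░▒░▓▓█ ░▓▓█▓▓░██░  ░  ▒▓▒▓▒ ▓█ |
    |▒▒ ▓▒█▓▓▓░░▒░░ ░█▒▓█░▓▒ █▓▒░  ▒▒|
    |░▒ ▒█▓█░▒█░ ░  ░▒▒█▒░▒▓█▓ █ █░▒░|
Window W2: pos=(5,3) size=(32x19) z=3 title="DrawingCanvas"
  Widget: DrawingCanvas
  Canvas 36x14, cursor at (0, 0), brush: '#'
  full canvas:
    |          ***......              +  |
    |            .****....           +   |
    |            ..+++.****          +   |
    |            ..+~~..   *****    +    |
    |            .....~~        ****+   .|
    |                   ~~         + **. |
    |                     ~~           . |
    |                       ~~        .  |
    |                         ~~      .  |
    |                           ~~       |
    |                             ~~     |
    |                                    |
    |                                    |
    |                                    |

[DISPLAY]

                   ~~         ┃▒█░█  █░▓ ┃
                     ~~       ┃   █░▒░▒░ ┃
                       ~~     ┃░█▒█ ▒  ▒ ┃
                         ~~   ┃ █░█▒█ ▓█ ┃
                           ~~ ┃▓▒░▒▓░▒▒▓ ┃
                             ~┃▓▓░░▓ ░▓  ┃
                              ┃━━━━━━━━━━┛
                              ┃           
                              ┃           
                              ┃           
━━━━━━━━━━━━━━━━━━━━━━━━━━━━━━┛           
                                          
                                          
                                          
                                          
                                          
                                          
                                          
                                          
                                          
                                          
                                          


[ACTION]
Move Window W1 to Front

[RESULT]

       ┃ █▒░░▓▓░ ▒░ ░░█▓▓▓▓▒█░░▒█░█  █░▓ ┃
       ┃█▒░█░░▒▒▒ ▒ █░░█░  ▓ ▓▓   █░▒░▒░ ┃
       ┃██░▒█░▒▒▓░▓ ░▒███░▒█ ░▓░█▒█ ▒  ▒ ┃
       ┃█░░▓▓░▒░▓▒░▒██▒█░ █ ░ █ █░█▒█ ▓█ ┃
       ┃▒░░░▓░ ▓████ ▓█  █▓  ▒ ▓▒░▒▓░▒▒▓ ┃
       ┃▓▒░ ░▒█░ █░ ░░ ▓▓ █ ▓▒▓▓▓░░▓ ░▓  ┃
       ┗━━━━━━━━━━━━━━━━━━━━━━━━━━━━━━━━━┛
                              ┃           
                              ┃           
                              ┃           
━━━━━━━━━━━━━━━━━━━━━━━━━━━━━━┛           
                                          
                                          
                                          
                                          
                                          
                                          
                                          
                                          
                                          
                                          
                                          


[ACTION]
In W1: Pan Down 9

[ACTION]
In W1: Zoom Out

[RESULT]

       ┃█ ▒▓ ░█ ▓██▒▒▓█░▒▓ ░█ █▓▓▒▓▒▓░ ▓ ┃
       ┃░ ▓ ▓█ ░ ░▓ █ ▓▒ █▓▒▓▓  ▓▒░▓▒░░▓ ┃
       ┃▓█▒ ▓  ▓▒▒▓░ ░▒▓█▒▒ ██░█ ░  ▓▓▓  ┃
       ┃ ░░▒█ ░▒░▓░▒█▓░▓▓▒░██▓▓▒▒█ ░▓░██ ┃
       ┃░▓█ ░░▓▓░█▒░▓▓░███▓▒ ▒░█ ░▓▒░    ┃
       ┃▒░▒░▓▓█ ░▓▓█▓▓░██░  ░  ▒▓▒▓▒ ▓█  ┃
       ┗━━━━━━━━━━━━━━━━━━━━━━━━━━━━━━━━━┛
                              ┃           
                              ┃           
                              ┃           
━━━━━━━━━━━━━━━━━━━━━━━━━━━━━━┛           
                                          
                                          
                                          
                                          
                                          
                                          
                                          
                                          
                                          
                                          
                                          


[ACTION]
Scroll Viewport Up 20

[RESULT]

                                          
                                          
                                          
━━━━━━━━━━━━━━━━━━━━━━━━━━━━━━┓           
 DrawingCanvas                ┃━━━━━━┓    
──────────────────────────────┨      ┃    
+         ***......           ┃──────┨    
       ┏━━━━━━━━━━━━━━━━━━━━━━━━━━━━━━━━━┓
       ┃ ImageViewer                     ┃
       ┠─────────────────────────────────┨
       ┃█░▓  ▒▒░▓░ █▓░▒░ ▓▒█▓░█ ▓ ░▒░ █  ┃
       ┃█ ▒▓ ░█ ▓██▒▒▓█░▒▓ ░█ █▓▓▒▓▒▓░ ▓ ┃
       ┃░ ▓ ▓█ ░ ░▓ █ ▓▒ █▓▒▓▓  ▓▒░▓▒░░▓ ┃
       ┃▓█▒ ▓  ▓▒▒▓░ ░▒▓█▒▒ ██░█ ░  ▓▓▓  ┃
       ┃ ░░▒█ ░▒░▓░▒█▓░▓▓▒░██▓▓▒▒█ ░▓░██ ┃
       ┃░▓█ ░░▓▓░█▒░▓▓░███▓▒ ▒░█ ░▓▒░    ┃
       ┃▒░▒░▓▓█ ░▓▓█▓▓░██░  ░  ▒▓▒▓▒ ▓█  ┃
       ┗━━━━━━━━━━━━━━━━━━━━━━━━━━━━━━━━━┛
                              ┃           
                              ┃           
                              ┃           
━━━━━━━━━━━━━━━━━━━━━━━━━━━━━━┛           


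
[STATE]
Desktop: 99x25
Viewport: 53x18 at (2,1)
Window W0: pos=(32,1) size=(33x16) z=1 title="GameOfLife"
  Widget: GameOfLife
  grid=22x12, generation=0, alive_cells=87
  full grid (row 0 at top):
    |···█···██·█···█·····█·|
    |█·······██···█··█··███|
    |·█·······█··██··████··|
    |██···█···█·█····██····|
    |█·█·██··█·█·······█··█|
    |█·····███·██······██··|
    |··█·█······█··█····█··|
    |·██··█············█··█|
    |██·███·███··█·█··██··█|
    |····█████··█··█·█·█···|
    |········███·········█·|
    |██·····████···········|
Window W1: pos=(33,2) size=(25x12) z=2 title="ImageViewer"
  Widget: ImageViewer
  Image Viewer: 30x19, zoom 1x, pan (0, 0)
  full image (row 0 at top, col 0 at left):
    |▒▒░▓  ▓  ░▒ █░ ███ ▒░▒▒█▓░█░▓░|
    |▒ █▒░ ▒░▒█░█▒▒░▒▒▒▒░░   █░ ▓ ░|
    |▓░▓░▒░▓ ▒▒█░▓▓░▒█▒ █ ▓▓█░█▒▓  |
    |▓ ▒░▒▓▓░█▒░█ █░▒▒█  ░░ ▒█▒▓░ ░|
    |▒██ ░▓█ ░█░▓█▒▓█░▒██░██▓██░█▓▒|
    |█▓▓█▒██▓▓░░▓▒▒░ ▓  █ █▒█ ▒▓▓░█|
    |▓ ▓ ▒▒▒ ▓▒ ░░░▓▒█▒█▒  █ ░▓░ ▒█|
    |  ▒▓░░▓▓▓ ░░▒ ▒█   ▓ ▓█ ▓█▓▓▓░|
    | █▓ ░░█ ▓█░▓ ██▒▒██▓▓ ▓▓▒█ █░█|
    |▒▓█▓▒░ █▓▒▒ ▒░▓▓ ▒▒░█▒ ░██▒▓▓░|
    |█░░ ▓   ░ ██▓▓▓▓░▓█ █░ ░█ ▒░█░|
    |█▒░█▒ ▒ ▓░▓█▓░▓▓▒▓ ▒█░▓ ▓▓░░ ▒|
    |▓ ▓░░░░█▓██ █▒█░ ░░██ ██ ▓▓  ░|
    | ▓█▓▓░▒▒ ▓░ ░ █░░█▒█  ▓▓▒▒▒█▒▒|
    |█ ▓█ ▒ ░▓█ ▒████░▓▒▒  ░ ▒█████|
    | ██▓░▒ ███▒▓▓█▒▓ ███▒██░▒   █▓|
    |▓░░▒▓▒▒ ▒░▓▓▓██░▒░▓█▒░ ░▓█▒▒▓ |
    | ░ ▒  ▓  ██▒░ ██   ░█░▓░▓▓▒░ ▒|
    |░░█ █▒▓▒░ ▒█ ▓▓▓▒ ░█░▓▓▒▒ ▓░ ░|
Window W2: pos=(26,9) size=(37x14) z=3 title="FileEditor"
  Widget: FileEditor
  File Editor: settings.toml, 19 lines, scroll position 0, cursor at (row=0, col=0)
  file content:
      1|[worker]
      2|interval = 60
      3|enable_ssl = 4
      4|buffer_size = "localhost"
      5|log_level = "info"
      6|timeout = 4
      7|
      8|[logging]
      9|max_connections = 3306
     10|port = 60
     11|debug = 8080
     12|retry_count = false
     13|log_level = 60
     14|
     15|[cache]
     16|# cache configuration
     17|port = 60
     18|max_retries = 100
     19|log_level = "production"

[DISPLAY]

                              ┏━━━━━━━━━━━━━━━━━━━━━━
                              ┃┏━━━━━━━━━━━━━━━━━━━━━
                              ┠┃ ImageViewer         
                              ┃┠─────────────────────
                              ┃┃▒▒░▓  ▓  ░▒ █░ ███ ▒░
                              ┃┃▒ █▒░ ▒░▒█░█▒▒░▒▒▒▒░░
                              ┃┃▓░▓░▒░▓ ▒▒█░▓▓░▒█▒ █ 
                              ┃┃▓ ▒░▒▓▓░█▒░█ █░▒▒█  ░
                        ┏━━━━━━━━━━━━━━━━━━━━━━━━━━━━
                        ┃ FileEditor                 
                        ┠────────────────────────────
                        ┃█worker]                    
                        ┃interval = 60               
                        ┃enable_ssl = 4              
                        ┃buffer_size = "localhost"   
                        ┃log_level = "info"          
                        ┃timeout = 4                 
                        ┃                            


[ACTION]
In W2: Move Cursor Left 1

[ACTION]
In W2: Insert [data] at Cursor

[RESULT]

                              ┏━━━━━━━━━━━━━━━━━━━━━━
                              ┃┏━━━━━━━━━━━━━━━━━━━━━
                              ┠┃ ImageViewer         
                              ┃┠─────────────────────
                              ┃┃▒▒░▓  ▓  ░▒ █░ ███ ▒░
                              ┃┃▒ █▒░ ▒░▒█░█▒▒░▒▒▒▒░░
                              ┃┃▓░▓░▒░▓ ▒▒█░▓▓░▒█▒ █ 
                              ┃┃▓ ▒░▒▓▓░█▒░█ █░▒▒█  ░
                        ┏━━━━━━━━━━━━━━━━━━━━━━━━━━━━
                        ┃ FileEditor                 
                        ┠────────────────────────────
                        ┃data█worker]                
                        ┃interval = 60               
                        ┃enable_ssl = 4              
                        ┃buffer_size = "localhost"   
                        ┃log_level = "info"          
                        ┃timeout = 4                 
                        ┃                            


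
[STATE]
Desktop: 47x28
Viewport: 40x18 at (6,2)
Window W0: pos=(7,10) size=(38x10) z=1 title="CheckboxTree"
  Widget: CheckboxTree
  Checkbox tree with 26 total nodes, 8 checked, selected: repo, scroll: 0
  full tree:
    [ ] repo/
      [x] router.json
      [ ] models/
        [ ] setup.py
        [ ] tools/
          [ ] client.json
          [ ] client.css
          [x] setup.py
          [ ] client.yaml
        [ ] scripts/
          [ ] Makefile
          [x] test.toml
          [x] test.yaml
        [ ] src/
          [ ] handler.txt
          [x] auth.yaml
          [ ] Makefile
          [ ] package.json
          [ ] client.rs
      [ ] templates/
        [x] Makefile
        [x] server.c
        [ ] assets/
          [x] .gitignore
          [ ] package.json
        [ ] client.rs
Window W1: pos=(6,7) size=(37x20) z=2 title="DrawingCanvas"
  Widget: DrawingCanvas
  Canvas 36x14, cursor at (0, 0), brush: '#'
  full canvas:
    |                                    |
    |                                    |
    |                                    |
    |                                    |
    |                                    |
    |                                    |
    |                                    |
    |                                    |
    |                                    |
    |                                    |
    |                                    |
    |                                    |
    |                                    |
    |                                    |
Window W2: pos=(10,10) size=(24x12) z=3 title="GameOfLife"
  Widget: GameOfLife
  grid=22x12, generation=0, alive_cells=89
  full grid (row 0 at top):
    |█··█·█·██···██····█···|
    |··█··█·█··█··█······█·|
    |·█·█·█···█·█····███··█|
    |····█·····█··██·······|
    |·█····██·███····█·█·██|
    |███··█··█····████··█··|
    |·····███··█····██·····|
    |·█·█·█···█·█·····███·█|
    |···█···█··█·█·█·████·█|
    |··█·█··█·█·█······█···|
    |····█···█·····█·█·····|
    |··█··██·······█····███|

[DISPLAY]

                                        
                                        
                                        
                                        
                                        
┏━━━━━━━━━━━━━━━━━━━━━━━━━━━━━━━━━━━┓   
┃ DrawingCanvas                     ┃   
┠───────────────────────────────────┨   
┃+  ┏━━━━━━━━━━━━━━━━━━━━━━┓        ┃━┓ 
┃   ┃ GameOfLife           ┃        ┃ ┃ 
┃   ┠──────────────────────┨        ┃─┨ 
┃   ┃Gen: 0                ┃        ┃ ┃ 
┃   ┃·█·█·█···█·█····███··█┃        ┃ ┃ 
┃   ┃····█·····█··██·······┃        ┃ ┃ 
┃   ┃·█····██·███····█·█·██┃        ┃ ┃ 
┃   ┃███··█··█····████··█··┃        ┃ ┃ 
┃   ┃·····███··█····██·····┃        ┃ ┃ 
┃   ┃·█·█·█···█·█·····███·█┃        ┃━┛ 


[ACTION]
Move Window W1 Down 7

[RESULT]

                                        
                                        
                                        
                                        
                                        
                                        
┏━━━━━━━━━━━━━━━━━━━━━━━━━━━━━━━━━━━┓   
┃ DrawingCanvas                     ┃   
┠───┏━━━━━━━━━━━━━━━━━━━━━━┓────────┨━┓ 
┃+  ┃ GameOfLife           ┃        ┃ ┃ 
┃   ┠──────────────────────┨        ┃─┨ 
┃   ┃Gen: 0                ┃        ┃ ┃ 
┃   ┃·█·█·█···█·█····███··█┃        ┃ ┃ 
┃   ┃····█·····█··██·······┃        ┃ ┃ 
┃   ┃·█····██·███····█·█·██┃        ┃ ┃ 
┃   ┃███··█··█····████··█··┃        ┃ ┃ 
┃   ┃·····███··█····██·····┃        ┃ ┃ 
┃   ┃·█·█·█···█·█·····███·█┃        ┃━┛ 


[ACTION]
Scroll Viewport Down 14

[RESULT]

┠───┏━━━━━━━━━━━━━━━━━━━━━━┓────────┨━┓ 
┃+  ┃ GameOfLife           ┃        ┃ ┃ 
┃   ┠──────────────────────┨        ┃─┨ 
┃   ┃Gen: 0                ┃        ┃ ┃ 
┃   ┃·█·█·█···█·█····███··█┃        ┃ ┃ 
┃   ┃····█·····█··██·······┃        ┃ ┃ 
┃   ┃·█····██·███····█·█·██┃        ┃ ┃ 
┃   ┃███··█··█····████··█··┃        ┃ ┃ 
┃   ┃·····███··█····██·····┃        ┃ ┃ 
┃   ┃·█·█·█···█·█·····███·█┃        ┃━┛ 
┃   ┃···█···█··█·█·█·████·█┃        ┃   
┃   ┗━━━━━━━━━━━━━━━━━━━━━━┛        ┃   
┃                                   ┃   
┃                                   ┃   
┃                                   ┃   
┃                                   ┃   
┃                                   ┃   
┗━━━━━━━━━━━━━━━━━━━━━━━━━━━━━━━━━━━┛   


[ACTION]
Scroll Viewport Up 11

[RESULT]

                                        
                                        
                                        
                                        
                                        
                                        
                                        
                                        
┏━━━━━━━━━━━━━━━━━━━━━━━━━━━━━━━━━━━┓   
┃ DrawingCanvas                     ┃   
┠───┏━━━━━━━━━━━━━━━━━━━━━━┓────────┨━┓ 
┃+  ┃ GameOfLife           ┃        ┃ ┃ 
┃   ┠──────────────────────┨        ┃─┨ 
┃   ┃Gen: 0                ┃        ┃ ┃ 
┃   ┃·█·█·█···█·█····███··█┃        ┃ ┃ 
┃   ┃····█·····█··██·······┃        ┃ ┃ 
┃   ┃·█····██·███····█·█·██┃        ┃ ┃ 
┃   ┃███··█··█····████··█··┃        ┃ ┃ 


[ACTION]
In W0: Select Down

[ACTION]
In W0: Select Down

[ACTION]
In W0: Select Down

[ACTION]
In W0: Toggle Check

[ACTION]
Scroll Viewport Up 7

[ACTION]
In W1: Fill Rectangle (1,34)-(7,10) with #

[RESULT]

                                        
                                        
                                        
                                        
                                        
                                        
                                        
                                        
┏━━━━━━━━━━━━━━━━━━━━━━━━━━━━━━━━━━━┓   
┃ DrawingCanvas                     ┃   
┠───┏━━━━━━━━━━━━━━━━━━━━━━┓────────┨━┓ 
┃+  ┃ GameOfLife           ┃        ┃ ┃ 
┃   ┠──────────────────────┨########┃─┨ 
┃   ┃Gen: 0                ┃########┃ ┃ 
┃   ┃·█·█·█···█·█····███··█┃########┃ ┃ 
┃   ┃····█·····█··██·······┃########┃ ┃ 
┃   ┃·█····██·███····█·█·██┃########┃ ┃ 
┃   ┃███··█··█····████··█··┃########┃ ┃ 
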